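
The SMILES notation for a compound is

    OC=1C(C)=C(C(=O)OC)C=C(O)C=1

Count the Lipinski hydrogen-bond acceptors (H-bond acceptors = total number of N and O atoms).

N atoms: 0; O atoms: 4.
Lipinski HBA = 0 + 4 = 4.

4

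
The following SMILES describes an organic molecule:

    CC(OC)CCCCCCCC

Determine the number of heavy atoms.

12

Every atom symbol written in the SMILES (organic subset) is one heavy atom; implicit H are not written.
Heavy atoms by element → C:11, O:1.
Total: 12.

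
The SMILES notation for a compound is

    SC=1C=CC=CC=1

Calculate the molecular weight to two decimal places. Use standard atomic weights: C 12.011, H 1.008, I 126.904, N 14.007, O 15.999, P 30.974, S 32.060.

110.17 g/mol

First, the molecular formula is C6H6S (counting implicit H from valence).
  C: 6 × 12.011 = 72.066
  H: 6 × 1.008 = 6.048
  S: 1 × 32.060 = 32.060
Sum: 6×12.011 + 6×1.008 + 1×32.060 = 110.174 → 110.17 g/mol.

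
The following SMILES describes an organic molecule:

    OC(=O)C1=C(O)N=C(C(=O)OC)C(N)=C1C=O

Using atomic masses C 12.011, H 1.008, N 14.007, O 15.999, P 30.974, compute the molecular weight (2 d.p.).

240.17 g/mol

First, the molecular formula is C9H8N2O6 (counting implicit H from valence).
  C: 9 × 12.011 = 108.099
  H: 8 × 1.008 = 8.064
  N: 2 × 14.007 = 28.014
  O: 6 × 15.999 = 95.994
Sum: 9×12.011 + 8×1.008 + 2×14.007 + 6×15.999 = 240.171 → 240.17 g/mol.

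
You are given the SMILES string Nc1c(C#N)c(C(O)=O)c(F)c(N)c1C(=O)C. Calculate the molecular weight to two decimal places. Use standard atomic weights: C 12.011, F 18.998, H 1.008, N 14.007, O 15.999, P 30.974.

First, the molecular formula is C10H8FN3O3 (counting implicit H from valence).
  C: 10 × 12.011 = 120.110
  F: 1 × 18.998 = 18.998
  H: 8 × 1.008 = 8.064
  N: 3 × 14.007 = 42.021
  O: 3 × 15.999 = 47.997
Sum: 10×12.011 + 1×18.998 + 8×1.008 + 3×14.007 + 3×15.999 = 237.190 → 237.19 g/mol.

237.19 g/mol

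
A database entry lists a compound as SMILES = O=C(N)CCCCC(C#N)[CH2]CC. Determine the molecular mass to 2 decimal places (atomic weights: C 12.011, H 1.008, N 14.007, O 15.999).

First, the molecular formula is C10H18N2O (counting implicit H from valence).
  C: 10 × 12.011 = 120.110
  H: 18 × 1.008 = 18.144
  N: 2 × 14.007 = 28.014
  O: 1 × 15.999 = 15.999
Sum: 10×12.011 + 18×1.008 + 2×14.007 + 1×15.999 = 182.267 → 182.27 g/mol.

182.27 g/mol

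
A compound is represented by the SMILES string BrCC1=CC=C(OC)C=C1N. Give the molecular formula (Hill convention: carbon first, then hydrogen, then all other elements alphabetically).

C8H10BrNO

Walk through each heavy atom and fill implicit hydrogens from standard valence (C 4, N 3, O 2, S 2, halogen 1):
  atom 1: Br (halogen, monovalent) → 0 H
  atom 2: C, bond orders sum to 2 (valence 4) → 2 H
  atom 3: C, bond orders sum to 4 (valence 4) → 0 H
  atom 4: C, bond orders sum to 3 (valence 4) → 1 H
  atom 5: C, bond orders sum to 3 (valence 4) → 1 H
  atom 6: C, bond orders sum to 4 (valence 4) → 0 H
  atom 7: O, bond orders sum to 2 (valence 2) → 0 H
  atom 8: C, bond orders sum to 1 (valence 4) → 3 H
  atom 9: C, bond orders sum to 3 (valence 4) → 1 H
  atom 10: C, bond orders sum to 4 (valence 4) → 0 H
  atom 11: N, bond orders sum to 1 (valence 3) → 2 H
Totals → C:8, H:10, Br:1, N:1, O:1.
In Hill order: C8H10BrNO.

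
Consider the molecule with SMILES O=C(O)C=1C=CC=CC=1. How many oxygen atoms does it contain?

2

Scan the SMILES for O atoms (remember two-letter symbols like Cl and Br are single atoms).
Oxygen count: 2.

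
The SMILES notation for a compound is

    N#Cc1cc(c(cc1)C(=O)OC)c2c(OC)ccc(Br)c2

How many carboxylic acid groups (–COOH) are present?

0

Scan the SMILES for the carboxylic acid motif — none present.
Groups that are present: 1 ester, 1 ether, 1 nitrile.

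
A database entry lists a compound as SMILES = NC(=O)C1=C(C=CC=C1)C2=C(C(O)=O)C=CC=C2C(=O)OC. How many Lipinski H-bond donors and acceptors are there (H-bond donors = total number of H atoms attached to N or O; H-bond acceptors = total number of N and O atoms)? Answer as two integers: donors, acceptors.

Donors: find every N or O and count the H atoms it carries.
  atom 1 (N): bond orders sum to 1 → 2 H
  atom 3 (O): bond orders sum to 2 → 0 H
  atom 13 (O): bond orders sum to 1 → 1 H
  atom 14 (O): bond orders sum to 2 → 0 H
  atom 20 (O): bond orders sum to 2 → 0 H
  atom 21 (O): bond orders sum to 2 → 0 H
Lipinski HBD = 3.
Acceptors: N atoms = 1, O atoms = 5 → HBA = 6.

3, 6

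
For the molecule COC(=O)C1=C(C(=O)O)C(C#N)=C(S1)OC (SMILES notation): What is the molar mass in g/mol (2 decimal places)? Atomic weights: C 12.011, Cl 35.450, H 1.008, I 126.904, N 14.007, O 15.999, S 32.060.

First, the molecular formula is C9H7NO5S (counting implicit H from valence).
  C: 9 × 12.011 = 108.099
  H: 7 × 1.008 = 7.056
  N: 1 × 14.007 = 14.007
  O: 5 × 15.999 = 79.995
  S: 1 × 32.060 = 32.060
Sum: 9×12.011 + 7×1.008 + 1×14.007 + 5×15.999 + 1×32.060 = 241.217 → 241.22 g/mol.

241.22 g/mol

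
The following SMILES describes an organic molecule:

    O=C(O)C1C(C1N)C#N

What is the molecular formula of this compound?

Walk through each heavy atom and fill implicit hydrogens from standard valence (C 4, N 3, O 2, S 2, halogen 1):
  atom 1: O, bond orders sum to 2 (valence 2) → 0 H
  atom 2: C, bond orders sum to 4 (valence 4) → 0 H
  atom 3: O, bond orders sum to 1 (valence 2) → 1 H
  atom 4: C, bond orders sum to 3 (valence 4) → 1 H
  atom 5: C, bond orders sum to 3 (valence 4) → 1 H
  atom 6: C, bond orders sum to 3 (valence 4) → 1 H
  atom 7: N, bond orders sum to 1 (valence 3) → 2 H
  atom 8: C, bond orders sum to 4 (valence 4) → 0 H
  atom 9: N, bond orders sum to 3 (valence 3) → 0 H
Totals → C:5, H:6, N:2, O:2.
In Hill order: C5H6N2O2.

C5H6N2O2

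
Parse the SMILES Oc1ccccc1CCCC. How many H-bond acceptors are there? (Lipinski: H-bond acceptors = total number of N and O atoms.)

1

N atoms: 0; O atoms: 1.
Lipinski HBA = 0 + 1 = 1.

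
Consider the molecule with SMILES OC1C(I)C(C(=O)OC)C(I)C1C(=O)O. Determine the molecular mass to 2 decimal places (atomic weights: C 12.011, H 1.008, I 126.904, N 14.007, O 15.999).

439.97 g/mol

First, the molecular formula is C8H10I2O5 (counting implicit H from valence).
  C: 8 × 12.011 = 96.088
  H: 10 × 1.008 = 10.080
  I: 2 × 126.904 = 253.808
  O: 5 × 15.999 = 79.995
Sum: 8×12.011 + 10×1.008 + 2×126.904 + 5×15.999 = 439.971 → 439.97 g/mol.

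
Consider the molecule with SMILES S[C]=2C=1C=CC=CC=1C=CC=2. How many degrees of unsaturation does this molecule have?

7

Degree of unsaturation = (number of rings) + (number of π bonds).
Ring closures in the SMILES: 2.
π bonds: 5 double bonds (each 1 DoU) → 5 DoU from unsaturation.
Total DoU = 2 + 5 = 7.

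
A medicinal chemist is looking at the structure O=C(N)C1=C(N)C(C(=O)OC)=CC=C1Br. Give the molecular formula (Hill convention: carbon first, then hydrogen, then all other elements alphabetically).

Walk through each heavy atom and fill implicit hydrogens from standard valence (C 4, N 3, O 2, S 2, halogen 1):
  atom 1: O, bond orders sum to 2 (valence 2) → 0 H
  atom 2: C, bond orders sum to 4 (valence 4) → 0 H
  atom 3: N, bond orders sum to 1 (valence 3) → 2 H
  atom 4: C, bond orders sum to 4 (valence 4) → 0 H
  atom 5: C, bond orders sum to 4 (valence 4) → 0 H
  atom 6: N, bond orders sum to 1 (valence 3) → 2 H
  atom 7: C, bond orders sum to 4 (valence 4) → 0 H
  atom 8: C, bond orders sum to 4 (valence 4) → 0 H
  atom 9: O, bond orders sum to 2 (valence 2) → 0 H
  atom 10: O, bond orders sum to 2 (valence 2) → 0 H
  atom 11: C, bond orders sum to 1 (valence 4) → 3 H
  atom 12: C, bond orders sum to 3 (valence 4) → 1 H
  atom 13: C, bond orders sum to 3 (valence 4) → 1 H
  atom 14: C, bond orders sum to 4 (valence 4) → 0 H
  atom 15: Br (halogen, monovalent) → 0 H
Totals → C:9, H:9, Br:1, N:2, O:3.
In Hill order: C9H9BrN2O3.

C9H9BrN2O3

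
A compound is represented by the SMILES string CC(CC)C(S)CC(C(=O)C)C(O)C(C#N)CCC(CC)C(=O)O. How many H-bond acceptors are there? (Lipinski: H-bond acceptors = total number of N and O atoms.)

N atoms: 1; O atoms: 4.
Lipinski HBA = 1 + 4 = 5.

5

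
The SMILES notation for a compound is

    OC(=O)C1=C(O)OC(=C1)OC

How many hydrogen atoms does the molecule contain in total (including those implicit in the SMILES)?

6

Walk through each heavy atom and fill implicit hydrogens from standard valence (C 4, N 3, O 2, S 2, halogen 1):
  atom 1: O, bond orders sum to 1 (valence 2) → 1 H
  atom 2: C, bond orders sum to 4 (valence 4) → 0 H
  atom 3: O, bond orders sum to 2 (valence 2) → 0 H
  atom 4: C, bond orders sum to 4 (valence 4) → 0 H
  atom 5: C, bond orders sum to 4 (valence 4) → 0 H
  atom 6: O, bond orders sum to 1 (valence 2) → 1 H
  atom 7: O, bond orders sum to 2 (valence 2) → 0 H
  atom 8: C, bond orders sum to 4 (valence 4) → 0 H
  atom 9: C, bond orders sum to 3 (valence 4) → 1 H
  atom 10: O, bond orders sum to 2 (valence 2) → 0 H
  atom 11: C, bond orders sum to 1 (valence 4) → 3 H
Total hydrogens: 6.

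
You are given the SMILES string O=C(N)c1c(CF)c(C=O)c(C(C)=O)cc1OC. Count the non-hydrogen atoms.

Every atom symbol written in the SMILES (organic subset) is one heavy atom; implicit H are not written.
Heavy atoms by element → C:12, F:1, N:1, O:4.
Total: 18.

18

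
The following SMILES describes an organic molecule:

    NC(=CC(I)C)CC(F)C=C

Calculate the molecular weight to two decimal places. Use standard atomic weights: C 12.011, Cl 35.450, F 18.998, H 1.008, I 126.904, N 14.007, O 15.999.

269.10 g/mol

First, the molecular formula is C8H13FIN (counting implicit H from valence).
  C: 8 × 12.011 = 96.088
  F: 1 × 18.998 = 18.998
  H: 13 × 1.008 = 13.104
  I: 1 × 126.904 = 126.904
  N: 1 × 14.007 = 14.007
Sum: 8×12.011 + 1×18.998 + 13×1.008 + 1×126.904 + 1×14.007 = 269.101 → 269.10 g/mol.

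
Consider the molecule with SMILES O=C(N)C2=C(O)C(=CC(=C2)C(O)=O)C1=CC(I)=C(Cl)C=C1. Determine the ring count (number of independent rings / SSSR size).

In SMILES, each pair of matching ring-closure digits denotes one ring-closing bond; the number of such bonds equals the number of independent rings.
Ring-closure bonds here: 2.

2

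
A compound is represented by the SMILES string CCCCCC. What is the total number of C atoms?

Count every carbon token in the SMILES (each C, including those in ring-closure positions and inside branches).
Carbon count: 6.

6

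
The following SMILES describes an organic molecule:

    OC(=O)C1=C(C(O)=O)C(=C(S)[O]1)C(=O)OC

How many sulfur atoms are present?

Scan the SMILES for S atoms (remember two-letter symbols like Cl and Br are single atoms).
Sulfur count: 1.

1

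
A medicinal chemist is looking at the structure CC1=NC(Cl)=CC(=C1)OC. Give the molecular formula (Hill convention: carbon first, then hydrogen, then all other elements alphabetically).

C7H8ClNO

Walk through each heavy atom and fill implicit hydrogens from standard valence (C 4, N 3, O 2, S 2, halogen 1):
  atom 1: C, bond orders sum to 1 (valence 4) → 3 H
  atom 2: C, bond orders sum to 4 (valence 4) → 0 H
  atom 3: N, bond orders sum to 3 (valence 3) → 0 H
  atom 4: C, bond orders sum to 4 (valence 4) → 0 H
  atom 5: Cl (halogen, monovalent) → 0 H
  atom 6: C, bond orders sum to 3 (valence 4) → 1 H
  atom 7: C, bond orders sum to 4 (valence 4) → 0 H
  atom 8: C, bond orders sum to 3 (valence 4) → 1 H
  atom 9: O, bond orders sum to 2 (valence 2) → 0 H
  atom 10: C, bond orders sum to 1 (valence 4) → 3 H
Totals → C:7, H:8, Cl:1, N:1, O:1.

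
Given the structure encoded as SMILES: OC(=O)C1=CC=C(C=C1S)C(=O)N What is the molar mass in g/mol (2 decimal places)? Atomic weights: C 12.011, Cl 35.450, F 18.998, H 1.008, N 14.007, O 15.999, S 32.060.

First, the molecular formula is C8H7NO3S (counting implicit H from valence).
  C: 8 × 12.011 = 96.088
  H: 7 × 1.008 = 7.056
  N: 1 × 14.007 = 14.007
  O: 3 × 15.999 = 47.997
  S: 1 × 32.060 = 32.060
Sum: 8×12.011 + 7×1.008 + 1×14.007 + 3×15.999 + 1×32.060 = 197.208 → 197.21 g/mol.

197.21 g/mol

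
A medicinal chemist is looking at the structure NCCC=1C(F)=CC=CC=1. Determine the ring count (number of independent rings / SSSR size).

1

In SMILES, each pair of matching ring-closure digits denotes one ring-closing bond; the number of such bonds equals the number of independent rings.
Ring-closure bonds here: 1.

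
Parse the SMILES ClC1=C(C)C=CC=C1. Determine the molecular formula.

C7H7Cl

Walk through each heavy atom and fill implicit hydrogens from standard valence (C 4, N 3, O 2, S 2, halogen 1):
  atom 1: Cl (halogen, monovalent) → 0 H
  atom 2: C, bond orders sum to 4 (valence 4) → 0 H
  atom 3: C, bond orders sum to 4 (valence 4) → 0 H
  atom 4: C, bond orders sum to 1 (valence 4) → 3 H
  atom 5: C, bond orders sum to 3 (valence 4) → 1 H
  atom 6: C, bond orders sum to 3 (valence 4) → 1 H
  atom 7: C, bond orders sum to 3 (valence 4) → 1 H
  atom 8: C, bond orders sum to 3 (valence 4) → 1 H
Totals → C:7, H:7, Cl:1.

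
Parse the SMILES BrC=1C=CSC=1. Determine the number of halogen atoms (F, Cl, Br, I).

Halogen atoms appear at heavy-atom position 1 (1×Br).
Halogen count: 1.

1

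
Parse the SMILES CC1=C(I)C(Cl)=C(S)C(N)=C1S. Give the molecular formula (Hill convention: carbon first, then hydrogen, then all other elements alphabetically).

Walk through each heavy atom and fill implicit hydrogens from standard valence (C 4, N 3, O 2, S 2, halogen 1):
  atom 1: C, bond orders sum to 1 (valence 4) → 3 H
  atom 2: C, bond orders sum to 4 (valence 4) → 0 H
  atom 3: C, bond orders sum to 4 (valence 4) → 0 H
  atom 4: I (halogen, monovalent) → 0 H
  atom 5: C, bond orders sum to 4 (valence 4) → 0 H
  atom 6: Cl (halogen, monovalent) → 0 H
  atom 7: C, bond orders sum to 4 (valence 4) → 0 H
  atom 8: S, bond orders sum to 1 (valence 2) → 1 H
  atom 9: C, bond orders sum to 4 (valence 4) → 0 H
  atom 10: N, bond orders sum to 1 (valence 3) → 2 H
  atom 11: C, bond orders sum to 4 (valence 4) → 0 H
  atom 12: S, bond orders sum to 1 (valence 2) → 1 H
Totals → C:7, H:7, Cl:1, I:1, N:1, S:2.

C7H7ClINS2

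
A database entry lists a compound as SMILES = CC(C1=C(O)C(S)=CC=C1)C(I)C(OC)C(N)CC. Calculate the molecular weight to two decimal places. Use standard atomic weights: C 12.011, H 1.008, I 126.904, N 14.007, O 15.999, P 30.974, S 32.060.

395.30 g/mol

First, the molecular formula is C14H22INO2S (counting implicit H from valence).
  C: 14 × 12.011 = 168.154
  H: 22 × 1.008 = 22.176
  I: 1 × 126.904 = 126.904
  N: 1 × 14.007 = 14.007
  O: 2 × 15.999 = 31.998
  S: 1 × 32.060 = 32.060
Sum: 14×12.011 + 22×1.008 + 1×126.904 + 1×14.007 + 2×15.999 + 1×32.060 = 395.299 → 395.30 g/mol.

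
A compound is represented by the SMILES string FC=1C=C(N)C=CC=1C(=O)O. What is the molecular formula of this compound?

C7H6FNO2

Walk through each heavy atom and fill implicit hydrogens from standard valence (C 4, N 3, O 2, S 2, halogen 1):
  atom 1: F (halogen, monovalent) → 0 H
  atom 2: C, bond orders sum to 4 (valence 4) → 0 H
  atom 3: C, bond orders sum to 3 (valence 4) → 1 H
  atom 4: C, bond orders sum to 4 (valence 4) → 0 H
  atom 5: N, bond orders sum to 1 (valence 3) → 2 H
  atom 6: C, bond orders sum to 3 (valence 4) → 1 H
  atom 7: C, bond orders sum to 3 (valence 4) → 1 H
  atom 8: C, bond orders sum to 4 (valence 4) → 0 H
  atom 9: C, bond orders sum to 4 (valence 4) → 0 H
  atom 10: O, bond orders sum to 2 (valence 2) → 0 H
  atom 11: O, bond orders sum to 1 (valence 2) → 1 H
Totals → C:7, H:6, F:1, N:1, O:2.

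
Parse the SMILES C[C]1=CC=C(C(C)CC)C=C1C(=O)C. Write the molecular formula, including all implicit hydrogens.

Walk through each heavy atom and fill implicit hydrogens from standard valence (C 4, N 3, O 2, S 2, halogen 1):
  atom 1: C, bond orders sum to 1 (valence 4) → 3 H
  atom 2: C with explicit H count 0
  atom 3: C, bond orders sum to 3 (valence 4) → 1 H
  atom 4: C, bond orders sum to 3 (valence 4) → 1 H
  atom 5: C, bond orders sum to 4 (valence 4) → 0 H
  atom 6: C, bond orders sum to 3 (valence 4) → 1 H
  atom 7: C, bond orders sum to 1 (valence 4) → 3 H
  atom 8: C, bond orders sum to 2 (valence 4) → 2 H
  atom 9: C, bond orders sum to 1 (valence 4) → 3 H
  atom 10: C, bond orders sum to 3 (valence 4) → 1 H
  atom 11: C, bond orders sum to 4 (valence 4) → 0 H
  atom 12: C, bond orders sum to 4 (valence 4) → 0 H
  atom 13: O, bond orders sum to 2 (valence 2) → 0 H
  atom 14: C, bond orders sum to 1 (valence 4) → 3 H
Totals → C:13, H:18, O:1.
In Hill order: C13H18O.

C13H18O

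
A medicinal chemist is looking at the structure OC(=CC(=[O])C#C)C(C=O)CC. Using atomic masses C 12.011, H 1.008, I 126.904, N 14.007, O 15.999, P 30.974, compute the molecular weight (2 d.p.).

First, the molecular formula is C9H10O3 (counting implicit H from valence).
  C: 9 × 12.011 = 108.099
  H: 10 × 1.008 = 10.080
  O: 3 × 15.999 = 47.997
Sum: 9×12.011 + 10×1.008 + 3×15.999 = 166.176 → 166.18 g/mol.

166.18 g/mol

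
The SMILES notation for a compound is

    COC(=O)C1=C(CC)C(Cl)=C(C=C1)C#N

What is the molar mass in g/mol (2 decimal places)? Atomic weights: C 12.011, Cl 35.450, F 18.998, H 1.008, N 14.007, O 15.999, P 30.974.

223.66 g/mol

First, the molecular formula is C11H10ClNO2 (counting implicit H from valence).
  C: 11 × 12.011 = 132.121
  Cl: 1 × 35.450 = 35.450
  H: 10 × 1.008 = 10.080
  N: 1 × 14.007 = 14.007
  O: 2 × 15.999 = 31.998
Sum: 11×12.011 + 1×35.450 + 10×1.008 + 1×14.007 + 2×15.999 = 223.656 → 223.66 g/mol.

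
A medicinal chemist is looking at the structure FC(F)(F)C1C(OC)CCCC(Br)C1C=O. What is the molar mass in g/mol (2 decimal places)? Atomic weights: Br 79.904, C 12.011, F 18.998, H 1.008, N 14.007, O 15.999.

303.12 g/mol

First, the molecular formula is C10H14BrF3O2 (counting implicit H from valence).
  Br: 1 × 79.904 = 79.904
  C: 10 × 12.011 = 120.110
  F: 3 × 18.998 = 56.994
  H: 14 × 1.008 = 14.112
  O: 2 × 15.999 = 31.998
Sum: 1×79.904 + 10×12.011 + 3×18.998 + 14×1.008 + 2×15.999 = 303.118 → 303.12 g/mol.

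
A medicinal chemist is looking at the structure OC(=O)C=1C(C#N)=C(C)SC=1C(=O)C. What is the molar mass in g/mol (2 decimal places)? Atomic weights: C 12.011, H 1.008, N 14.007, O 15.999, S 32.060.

First, the molecular formula is C9H7NO3S (counting implicit H from valence).
  C: 9 × 12.011 = 108.099
  H: 7 × 1.008 = 7.056
  N: 1 × 14.007 = 14.007
  O: 3 × 15.999 = 47.997
  S: 1 × 32.060 = 32.060
Sum: 9×12.011 + 7×1.008 + 1×14.007 + 3×15.999 + 1×32.060 = 209.219 → 209.22 g/mol.

209.22 g/mol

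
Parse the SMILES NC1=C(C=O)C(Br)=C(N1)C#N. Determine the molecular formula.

C6H4BrN3O

Walk through each heavy atom and fill implicit hydrogens from standard valence (C 4, N 3, O 2, S 2, halogen 1):
  atom 1: N, bond orders sum to 1 (valence 3) → 2 H
  atom 2: C, bond orders sum to 4 (valence 4) → 0 H
  atom 3: C, bond orders sum to 4 (valence 4) → 0 H
  atom 4: C, bond orders sum to 3 (valence 4) → 1 H
  atom 5: O, bond orders sum to 2 (valence 2) → 0 H
  atom 6: C, bond orders sum to 4 (valence 4) → 0 H
  atom 7: Br (halogen, monovalent) → 0 H
  atom 8: C, bond orders sum to 4 (valence 4) → 0 H
  atom 9: N, bond orders sum to 2 (valence 3) → 1 H
  atom 10: C, bond orders sum to 4 (valence 4) → 0 H
  atom 11: N, bond orders sum to 3 (valence 3) → 0 H
Totals → C:6, H:4, Br:1, N:3, O:1.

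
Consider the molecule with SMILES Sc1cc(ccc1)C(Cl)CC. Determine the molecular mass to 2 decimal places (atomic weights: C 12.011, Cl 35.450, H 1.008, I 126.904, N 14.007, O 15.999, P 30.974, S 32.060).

First, the molecular formula is C9H11ClS (counting implicit H from valence).
  C: 9 × 12.011 = 108.099
  Cl: 1 × 35.450 = 35.450
  H: 11 × 1.008 = 11.088
  S: 1 × 32.060 = 32.060
Sum: 9×12.011 + 1×35.450 + 11×1.008 + 1×32.060 = 186.697 → 186.70 g/mol.

186.70 g/mol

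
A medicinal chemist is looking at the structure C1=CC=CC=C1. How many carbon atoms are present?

6

Count every carbon token in the SMILES (each C, including those in ring-closure positions and inside branches).
Carbon count: 6.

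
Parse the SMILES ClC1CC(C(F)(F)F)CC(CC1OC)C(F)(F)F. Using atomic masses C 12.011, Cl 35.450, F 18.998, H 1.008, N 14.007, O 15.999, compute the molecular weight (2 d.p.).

298.65 g/mol

First, the molecular formula is C10H13ClF6O (counting implicit H from valence).
  C: 10 × 12.011 = 120.110
  Cl: 1 × 35.450 = 35.450
  F: 6 × 18.998 = 113.988
  H: 13 × 1.008 = 13.104
  O: 1 × 15.999 = 15.999
Sum: 10×12.011 + 1×35.450 + 6×18.998 + 13×1.008 + 1×15.999 = 298.651 → 298.65 g/mol.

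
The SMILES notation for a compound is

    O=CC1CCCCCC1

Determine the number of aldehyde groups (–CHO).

The aldehyde motif appears at heavy-atom position 2 in the SMILES.
Aldehyde count: 1.

1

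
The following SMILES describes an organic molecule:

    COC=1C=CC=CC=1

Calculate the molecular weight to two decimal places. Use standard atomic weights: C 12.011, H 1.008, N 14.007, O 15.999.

108.14 g/mol

First, the molecular formula is C7H8O (counting implicit H from valence).
  C: 7 × 12.011 = 84.077
  H: 8 × 1.008 = 8.064
  O: 1 × 15.999 = 15.999
Sum: 7×12.011 + 8×1.008 + 1×15.999 = 108.140 → 108.14 g/mol.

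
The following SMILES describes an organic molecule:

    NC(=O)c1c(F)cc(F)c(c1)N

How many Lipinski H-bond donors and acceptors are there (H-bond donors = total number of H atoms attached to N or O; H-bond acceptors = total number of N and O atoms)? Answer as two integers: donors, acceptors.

Donors: find every N or O and count the H atoms it carries.
  atom 1 (N): bond orders sum to 1 → 2 H
  atom 3 (O): bond orders sum to 2 → 0 H
  atom 12 (N): bond orders sum to 1 → 2 H
Lipinski HBD = 4.
Acceptors: N atoms = 2, O atoms = 1 → HBA = 3.

4, 3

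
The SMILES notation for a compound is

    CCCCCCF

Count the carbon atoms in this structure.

6

Count every carbon token in the SMILES (each C, including those in ring-closure positions and inside branches).
Carbon count: 6.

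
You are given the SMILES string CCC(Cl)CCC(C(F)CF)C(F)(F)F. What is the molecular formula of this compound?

Walk through each heavy atom and fill implicit hydrogens from standard valence (C 4, N 3, O 2, S 2, halogen 1):
  atom 1: C, bond orders sum to 1 (valence 4) → 3 H
  atom 2: C, bond orders sum to 2 (valence 4) → 2 H
  atom 3: C, bond orders sum to 3 (valence 4) → 1 H
  atom 4: Cl (halogen, monovalent) → 0 H
  atom 5: C, bond orders sum to 2 (valence 4) → 2 H
  atom 6: C, bond orders sum to 2 (valence 4) → 2 H
  atom 7: C, bond orders sum to 3 (valence 4) → 1 H
  atom 8: C, bond orders sum to 3 (valence 4) → 1 H
  atom 9: F (halogen, monovalent) → 0 H
  atom 10: C, bond orders sum to 2 (valence 4) → 2 H
  atom 11: F (halogen, monovalent) → 0 H
  atom 12: C, bond orders sum to 4 (valence 4) → 0 H
  atom 13: F (halogen, monovalent) → 0 H
  atom 14: F (halogen, monovalent) → 0 H
  atom 15: F (halogen, monovalent) → 0 H
Totals → C:9, H:14, Cl:1, F:5.

C9H14ClF5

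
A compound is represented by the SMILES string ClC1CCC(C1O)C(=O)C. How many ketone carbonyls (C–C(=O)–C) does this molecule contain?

The ketone motif appears at heavy-atom position 8 in the SMILES.
Other groups present: 1 hydroxyl.
Ketone count: 1.

1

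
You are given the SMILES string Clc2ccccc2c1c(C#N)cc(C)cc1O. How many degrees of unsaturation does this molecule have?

Molecular formula: C14H10ClNO.
DoU = (2C + 2 + N − H − X) / 2, where X is the halogen count and O/S are ignored.
    = (2·14 + 2 + 1 − 10 − 1) / 2 = 20 / 2 = 10.

10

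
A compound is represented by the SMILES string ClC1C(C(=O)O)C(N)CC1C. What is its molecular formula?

C7H12ClNO2

Walk through each heavy atom and fill implicit hydrogens from standard valence (C 4, N 3, O 2, S 2, halogen 1):
  atom 1: Cl (halogen, monovalent) → 0 H
  atom 2: C, bond orders sum to 3 (valence 4) → 1 H
  atom 3: C, bond orders sum to 3 (valence 4) → 1 H
  atom 4: C, bond orders sum to 4 (valence 4) → 0 H
  atom 5: O, bond orders sum to 2 (valence 2) → 0 H
  atom 6: O, bond orders sum to 1 (valence 2) → 1 H
  atom 7: C, bond orders sum to 3 (valence 4) → 1 H
  atom 8: N, bond orders sum to 1 (valence 3) → 2 H
  atom 9: C, bond orders sum to 2 (valence 4) → 2 H
  atom 10: C, bond orders sum to 3 (valence 4) → 1 H
  atom 11: C, bond orders sum to 1 (valence 4) → 3 H
Totals → C:7, H:12, Cl:1, N:1, O:2.
In Hill order: C7H12ClNO2.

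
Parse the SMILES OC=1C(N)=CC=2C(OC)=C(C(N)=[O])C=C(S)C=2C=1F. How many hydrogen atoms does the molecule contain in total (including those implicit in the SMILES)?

Walk through each heavy atom and fill implicit hydrogens from standard valence (C 4, N 3, O 2, S 2, halogen 1):
  atom 1: O, bond orders sum to 1 (valence 2) → 1 H
  atom 2: C, bond orders sum to 4 (valence 4) → 0 H
  atom 3: C, bond orders sum to 4 (valence 4) → 0 H
  atom 4: N, bond orders sum to 1 (valence 3) → 2 H
  atom 5: C, bond orders sum to 3 (valence 4) → 1 H
  atom 6: C, bond orders sum to 4 (valence 4) → 0 H
  atom 7: C, bond orders sum to 4 (valence 4) → 0 H
  atom 8: O, bond orders sum to 2 (valence 2) → 0 H
  atom 9: C, bond orders sum to 1 (valence 4) → 3 H
  atom 10: C, bond orders sum to 4 (valence 4) → 0 H
  atom 11: C, bond orders sum to 4 (valence 4) → 0 H
  atom 12: N, bond orders sum to 1 (valence 3) → 2 H
  atom 13: O with explicit H count 0
  atom 14: C, bond orders sum to 3 (valence 4) → 1 H
  atom 15: C, bond orders sum to 4 (valence 4) → 0 H
  atom 16: S, bond orders sum to 1 (valence 2) → 1 H
  atom 17: C, bond orders sum to 4 (valence 4) → 0 H
  atom 18: C, bond orders sum to 4 (valence 4) → 0 H
  atom 19: F (halogen, monovalent) → 0 H
Total hydrogens: 11.

11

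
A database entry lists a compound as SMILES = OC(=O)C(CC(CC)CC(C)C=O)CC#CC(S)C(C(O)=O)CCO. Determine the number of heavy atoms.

25

Every atom symbol written in the SMILES (organic subset) is one heavy atom; implicit H are not written.
Heavy atoms by element → C:18, O:6, S:1.
Total: 25.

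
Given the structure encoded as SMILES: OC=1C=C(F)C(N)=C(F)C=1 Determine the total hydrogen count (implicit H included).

Walk through each heavy atom and fill implicit hydrogens from standard valence (C 4, N 3, O 2, S 2, halogen 1):
  atom 1: O, bond orders sum to 1 (valence 2) → 1 H
  atom 2: C, bond orders sum to 4 (valence 4) → 0 H
  atom 3: C, bond orders sum to 3 (valence 4) → 1 H
  atom 4: C, bond orders sum to 4 (valence 4) → 0 H
  atom 5: F (halogen, monovalent) → 0 H
  atom 6: C, bond orders sum to 4 (valence 4) → 0 H
  atom 7: N, bond orders sum to 1 (valence 3) → 2 H
  atom 8: C, bond orders sum to 4 (valence 4) → 0 H
  atom 9: F (halogen, monovalent) → 0 H
  atom 10: C, bond orders sum to 3 (valence 4) → 1 H
Total hydrogens: 5.

5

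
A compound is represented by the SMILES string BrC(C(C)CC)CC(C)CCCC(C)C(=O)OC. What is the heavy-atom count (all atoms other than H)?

18

Every atom symbol written in the SMILES (organic subset) is one heavy atom; implicit H are not written.
Heavy atoms by element → Br:1, C:15, O:2.
Total: 18.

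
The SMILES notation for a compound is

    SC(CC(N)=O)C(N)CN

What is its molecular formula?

Walk through each heavy atom and fill implicit hydrogens from standard valence (C 4, N 3, O 2, S 2, halogen 1):
  atom 1: S, bond orders sum to 1 (valence 2) → 1 H
  atom 2: C, bond orders sum to 3 (valence 4) → 1 H
  atom 3: C, bond orders sum to 2 (valence 4) → 2 H
  atom 4: C, bond orders sum to 4 (valence 4) → 0 H
  atom 5: N, bond orders sum to 1 (valence 3) → 2 H
  atom 6: O, bond orders sum to 2 (valence 2) → 0 H
  atom 7: C, bond orders sum to 3 (valence 4) → 1 H
  atom 8: N, bond orders sum to 1 (valence 3) → 2 H
  atom 9: C, bond orders sum to 2 (valence 4) → 2 H
  atom 10: N, bond orders sum to 1 (valence 3) → 2 H
Totals → C:5, H:13, N:3, O:1, S:1.
In Hill order: C5H13N3OS.

C5H13N3OS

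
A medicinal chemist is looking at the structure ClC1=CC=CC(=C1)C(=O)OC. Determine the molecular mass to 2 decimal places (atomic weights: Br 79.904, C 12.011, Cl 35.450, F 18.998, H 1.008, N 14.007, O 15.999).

First, the molecular formula is C8H7ClO2 (counting implicit H from valence).
  C: 8 × 12.011 = 96.088
  Cl: 1 × 35.450 = 35.450
  H: 7 × 1.008 = 7.056
  O: 2 × 15.999 = 31.998
Sum: 8×12.011 + 1×35.450 + 7×1.008 + 2×15.999 = 170.592 → 170.59 g/mol.

170.59 g/mol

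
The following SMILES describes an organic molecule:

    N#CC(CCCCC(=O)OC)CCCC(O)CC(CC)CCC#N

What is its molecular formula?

C19H32N2O3

Walk through each heavy atom and fill implicit hydrogens from standard valence (C 4, N 3, O 2, S 2, halogen 1):
  atom 1: N, bond orders sum to 3 (valence 3) → 0 H
  atom 2: C, bond orders sum to 4 (valence 4) → 0 H
  atom 3: C, bond orders sum to 3 (valence 4) → 1 H
  atom 4: C, bond orders sum to 2 (valence 4) → 2 H
  atom 5: C, bond orders sum to 2 (valence 4) → 2 H
  atom 6: C, bond orders sum to 2 (valence 4) → 2 H
  atom 7: C, bond orders sum to 2 (valence 4) → 2 H
  atom 8: C, bond orders sum to 4 (valence 4) → 0 H
  atom 9: O, bond orders sum to 2 (valence 2) → 0 H
  atom 10: O, bond orders sum to 2 (valence 2) → 0 H
  atom 11: C, bond orders sum to 1 (valence 4) → 3 H
  atom 12: C, bond orders sum to 2 (valence 4) → 2 H
  atom 13: C, bond orders sum to 2 (valence 4) → 2 H
  atom 14: C, bond orders sum to 2 (valence 4) → 2 H
  atom 15: C, bond orders sum to 3 (valence 4) → 1 H
  atom 16: O, bond orders sum to 1 (valence 2) → 1 H
  atom 17: C, bond orders sum to 2 (valence 4) → 2 H
  atom 18: C, bond orders sum to 3 (valence 4) → 1 H
  atom 19: C, bond orders sum to 2 (valence 4) → 2 H
  atom 20: C, bond orders sum to 1 (valence 4) → 3 H
  atom 21: C, bond orders sum to 2 (valence 4) → 2 H
  atom 22: C, bond orders sum to 2 (valence 4) → 2 H
  atom 23: C, bond orders sum to 4 (valence 4) → 0 H
  atom 24: N, bond orders sum to 3 (valence 3) → 0 H
Totals → C:19, H:32, N:2, O:3.
In Hill order: C19H32N2O3.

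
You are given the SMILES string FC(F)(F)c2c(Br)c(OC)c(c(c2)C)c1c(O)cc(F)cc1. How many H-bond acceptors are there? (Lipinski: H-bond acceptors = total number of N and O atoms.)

N atoms: 0; O atoms: 2.
Lipinski HBA = 0 + 2 = 2.

2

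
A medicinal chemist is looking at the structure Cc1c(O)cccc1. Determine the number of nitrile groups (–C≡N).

0

Scan the SMILES for the nitrile motif — none present.
Groups that are present: 1 hydroxyl.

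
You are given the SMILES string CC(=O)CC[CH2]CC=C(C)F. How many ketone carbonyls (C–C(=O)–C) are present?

The ketone motif appears at heavy-atom position 2 in the SMILES.
Other groups present: 1 alkene.
Ketone count: 1.

1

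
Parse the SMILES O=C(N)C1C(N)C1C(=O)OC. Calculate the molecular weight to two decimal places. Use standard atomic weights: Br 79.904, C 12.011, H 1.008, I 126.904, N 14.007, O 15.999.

158.16 g/mol

First, the molecular formula is C6H10N2O3 (counting implicit H from valence).
  C: 6 × 12.011 = 72.066
  H: 10 × 1.008 = 10.080
  N: 2 × 14.007 = 28.014
  O: 3 × 15.999 = 47.997
Sum: 6×12.011 + 10×1.008 + 2×14.007 + 3×15.999 = 158.157 → 158.16 g/mol.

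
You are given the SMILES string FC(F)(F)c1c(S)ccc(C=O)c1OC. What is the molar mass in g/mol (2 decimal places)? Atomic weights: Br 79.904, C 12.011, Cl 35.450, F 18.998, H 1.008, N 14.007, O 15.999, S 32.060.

First, the molecular formula is C9H7F3O2S (counting implicit H from valence).
  C: 9 × 12.011 = 108.099
  F: 3 × 18.998 = 56.994
  H: 7 × 1.008 = 7.056
  O: 2 × 15.999 = 31.998
  S: 1 × 32.060 = 32.060
Sum: 9×12.011 + 3×18.998 + 7×1.008 + 2×15.999 + 1×32.060 = 236.207 → 236.21 g/mol.

236.21 g/mol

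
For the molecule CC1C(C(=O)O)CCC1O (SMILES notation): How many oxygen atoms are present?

3

Scan the SMILES for O atoms (remember two-letter symbols like Cl and Br are single atoms).
Oxygen count: 3.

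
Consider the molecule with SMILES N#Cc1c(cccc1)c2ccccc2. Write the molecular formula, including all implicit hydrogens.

Walk through each heavy atom and fill implicit hydrogens from standard valence (C 4, N 3, O 2, S 2, halogen 1); for lowercase aromatic atoms, an aromatic c carries 1 H when it has two neighbours and 0 H with three, and aromatic n carries 0 H:
  atom 1: N, bond orders sum to 3 (valence 3) → 0 H
  atom 2: C, bond orders sum to 4 (valence 4) → 0 H
  atom 3: aromatic c, 3 neighbours → 0 H
  atom 4: aromatic c, 3 neighbours → 0 H
  atom 5: aromatic c, 2 neighbours → 1 H
  atom 6: aromatic c, 2 neighbours → 1 H
  atom 7: aromatic c, 2 neighbours → 1 H
  atom 8: aromatic c, 2 neighbours → 1 H
  atom 9: aromatic c, 3 neighbours → 0 H
  atom 10: aromatic c, 2 neighbours → 1 H
  atom 11: aromatic c, 2 neighbours → 1 H
  atom 12: aromatic c, 2 neighbours → 1 H
  atom 13: aromatic c, 2 neighbours → 1 H
  atom 14: aromatic c, 2 neighbours → 1 H
Totals → C:13, H:9, N:1.
In Hill order: C13H9N.

C13H9N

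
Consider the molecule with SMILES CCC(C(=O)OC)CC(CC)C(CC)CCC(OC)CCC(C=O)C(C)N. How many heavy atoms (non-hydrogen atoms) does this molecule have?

Every atom symbol written in the SMILES (organic subset) is one heavy atom; implicit H are not written.
Heavy atoms by element → C:22, N:1, O:4.
Total: 27.

27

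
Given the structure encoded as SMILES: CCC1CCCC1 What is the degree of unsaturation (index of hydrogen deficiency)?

1

Degree of unsaturation = (number of rings) + (number of π bonds).
Ring closures in the SMILES: 1.
π bonds: none → 0 DoU from unsaturation.
Total DoU = 1 + 0 = 1.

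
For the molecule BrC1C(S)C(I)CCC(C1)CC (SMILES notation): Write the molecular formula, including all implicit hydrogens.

C9H16BrIS

Walk through each heavy atom and fill implicit hydrogens from standard valence (C 4, N 3, O 2, S 2, halogen 1):
  atom 1: Br (halogen, monovalent) → 0 H
  atom 2: C, bond orders sum to 3 (valence 4) → 1 H
  atom 3: C, bond orders sum to 3 (valence 4) → 1 H
  atom 4: S, bond orders sum to 1 (valence 2) → 1 H
  atom 5: C, bond orders sum to 3 (valence 4) → 1 H
  atom 6: I (halogen, monovalent) → 0 H
  atom 7: C, bond orders sum to 2 (valence 4) → 2 H
  atom 8: C, bond orders sum to 2 (valence 4) → 2 H
  atom 9: C, bond orders sum to 3 (valence 4) → 1 H
  atom 10: C, bond orders sum to 2 (valence 4) → 2 H
  atom 11: C, bond orders sum to 2 (valence 4) → 2 H
  atom 12: C, bond orders sum to 1 (valence 4) → 3 H
Totals → C:9, H:16, Br:1, I:1, S:1.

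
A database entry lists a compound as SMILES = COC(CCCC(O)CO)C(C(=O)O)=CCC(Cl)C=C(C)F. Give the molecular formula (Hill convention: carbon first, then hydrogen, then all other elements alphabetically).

C15H24ClFO5

Walk through each heavy atom and fill implicit hydrogens from standard valence (C 4, N 3, O 2, S 2, halogen 1):
  atom 1: C, bond orders sum to 1 (valence 4) → 3 H
  atom 2: O, bond orders sum to 2 (valence 2) → 0 H
  atom 3: C, bond orders sum to 3 (valence 4) → 1 H
  atom 4: C, bond orders sum to 2 (valence 4) → 2 H
  atom 5: C, bond orders sum to 2 (valence 4) → 2 H
  atom 6: C, bond orders sum to 2 (valence 4) → 2 H
  atom 7: C, bond orders sum to 3 (valence 4) → 1 H
  atom 8: O, bond orders sum to 1 (valence 2) → 1 H
  atom 9: C, bond orders sum to 2 (valence 4) → 2 H
  atom 10: O, bond orders sum to 1 (valence 2) → 1 H
  atom 11: C, bond orders sum to 4 (valence 4) → 0 H
  atom 12: C, bond orders sum to 4 (valence 4) → 0 H
  atom 13: O, bond orders sum to 2 (valence 2) → 0 H
  atom 14: O, bond orders sum to 1 (valence 2) → 1 H
  atom 15: C, bond orders sum to 3 (valence 4) → 1 H
  atom 16: C, bond orders sum to 2 (valence 4) → 2 H
  atom 17: C, bond orders sum to 3 (valence 4) → 1 H
  atom 18: Cl (halogen, monovalent) → 0 H
  atom 19: C, bond orders sum to 3 (valence 4) → 1 H
  atom 20: C, bond orders sum to 4 (valence 4) → 0 H
  atom 21: C, bond orders sum to 1 (valence 4) → 3 H
  atom 22: F (halogen, monovalent) → 0 H
Totals → C:15, H:24, Cl:1, F:1, O:5.
In Hill order: C15H24ClFO5.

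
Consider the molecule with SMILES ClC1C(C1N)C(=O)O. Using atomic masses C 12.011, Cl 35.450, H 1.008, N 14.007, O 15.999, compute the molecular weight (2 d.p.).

135.55 g/mol

First, the molecular formula is C4H6ClNO2 (counting implicit H from valence).
  C: 4 × 12.011 = 48.044
  Cl: 1 × 35.450 = 35.450
  H: 6 × 1.008 = 6.048
  N: 1 × 14.007 = 14.007
  O: 2 × 15.999 = 31.998
Sum: 4×12.011 + 1×35.450 + 6×1.008 + 1×14.007 + 2×15.999 = 135.547 → 135.55 g/mol.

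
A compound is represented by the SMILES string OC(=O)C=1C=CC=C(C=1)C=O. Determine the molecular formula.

Walk through each heavy atom and fill implicit hydrogens from standard valence (C 4, N 3, O 2, S 2, halogen 1):
  atom 1: O, bond orders sum to 1 (valence 2) → 1 H
  atom 2: C, bond orders sum to 4 (valence 4) → 0 H
  atom 3: O, bond orders sum to 2 (valence 2) → 0 H
  atom 4: C, bond orders sum to 4 (valence 4) → 0 H
  atom 5: C, bond orders sum to 3 (valence 4) → 1 H
  atom 6: C, bond orders sum to 3 (valence 4) → 1 H
  atom 7: C, bond orders sum to 3 (valence 4) → 1 H
  atom 8: C, bond orders sum to 4 (valence 4) → 0 H
  atom 9: C, bond orders sum to 3 (valence 4) → 1 H
  atom 10: C, bond orders sum to 3 (valence 4) → 1 H
  atom 11: O, bond orders sum to 2 (valence 2) → 0 H
Totals → C:8, H:6, O:3.

C8H6O3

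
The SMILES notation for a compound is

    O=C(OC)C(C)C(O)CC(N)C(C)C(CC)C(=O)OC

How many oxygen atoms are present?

5

Scan the SMILES for O atoms (remember two-letter symbols like Cl and Br are single atoms).
Oxygen count: 5.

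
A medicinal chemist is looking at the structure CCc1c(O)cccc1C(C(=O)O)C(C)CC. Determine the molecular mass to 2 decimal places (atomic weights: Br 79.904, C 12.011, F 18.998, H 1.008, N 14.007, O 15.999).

First, the molecular formula is C14H20O3 (counting implicit H from valence).
  C: 14 × 12.011 = 168.154
  H: 20 × 1.008 = 20.160
  O: 3 × 15.999 = 47.997
Sum: 14×12.011 + 20×1.008 + 3×15.999 = 236.311 → 236.31 g/mol.

236.31 g/mol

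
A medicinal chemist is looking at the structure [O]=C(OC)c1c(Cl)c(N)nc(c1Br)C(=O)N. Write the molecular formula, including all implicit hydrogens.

Walk through each heavy atom and fill implicit hydrogens from standard valence (C 4, N 3, O 2, S 2, halogen 1); for lowercase aromatic atoms, an aromatic c carries 1 H when it has two neighbours and 0 H with three, and aromatic n carries 0 H:
  atom 1: O with explicit H count 0
  atom 2: C, bond orders sum to 4 (valence 4) → 0 H
  atom 3: O, bond orders sum to 2 (valence 2) → 0 H
  atom 4: C, bond orders sum to 1 (valence 4) → 3 H
  atom 5: aromatic c, 3 neighbours → 0 H
  atom 6: aromatic c, 3 neighbours → 0 H
  atom 7: Cl (halogen, monovalent) → 0 H
  atom 8: aromatic c, 3 neighbours → 0 H
  atom 9: N, bond orders sum to 1 (valence 3) → 2 H
  atom 10: aromatic n, 2 neighbours → 0 H
  atom 11: aromatic c, 3 neighbours → 0 H
  atom 12: aromatic c, 3 neighbours → 0 H
  atom 13: Br (halogen, monovalent) → 0 H
  atom 14: C, bond orders sum to 4 (valence 4) → 0 H
  atom 15: O, bond orders sum to 2 (valence 2) → 0 H
  atom 16: N, bond orders sum to 1 (valence 3) → 2 H
Totals → C:8, H:7, Br:1, Cl:1, N:3, O:3.
In Hill order: C8H7BrClN3O3.

C8H7BrClN3O3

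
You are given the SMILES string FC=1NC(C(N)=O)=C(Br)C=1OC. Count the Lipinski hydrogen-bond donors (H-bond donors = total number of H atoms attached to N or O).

3

Donors: find every N or O and count the H atoms it carries.
  atom 3 (N): bond orders sum to 2 → 1 H
  atom 6 (N): bond orders sum to 1 → 2 H
  atom 7 (O): bond orders sum to 2 → 0 H
  atom 11 (O): bond orders sum to 2 → 0 H
Lipinski HBD = 3.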